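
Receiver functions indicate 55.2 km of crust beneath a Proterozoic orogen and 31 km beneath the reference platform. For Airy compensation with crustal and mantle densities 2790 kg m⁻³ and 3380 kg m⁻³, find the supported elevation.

4.22 km

Excess crust Δ = 55.2 km − 31 km = 24.2 km, split between elevation h and root r with h + r = Δ.
Airy balance ρ_c h = (ρ_m − ρ_c) r gives r = h ρ_c/(ρ_m − ρ_c), so h (1 + ρ_c/(ρ_m − ρ_c)) = Δ, i.e. h = Δ (ρ_m − ρ_c)/ρ_m.
h = 24.2 km × 590/3380 = 4.22 km.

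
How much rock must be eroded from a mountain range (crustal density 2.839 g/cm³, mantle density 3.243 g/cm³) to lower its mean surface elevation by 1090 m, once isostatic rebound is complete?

8750 m

Net drop Δ = e − u = e − e ρ_c/ρ_m = e (ρ_m − ρ_c)/ρ_m.
e = Δ ρ_m/(ρ_m − ρ_c) = 1090 m × 3.243/0.404 = 8750 m.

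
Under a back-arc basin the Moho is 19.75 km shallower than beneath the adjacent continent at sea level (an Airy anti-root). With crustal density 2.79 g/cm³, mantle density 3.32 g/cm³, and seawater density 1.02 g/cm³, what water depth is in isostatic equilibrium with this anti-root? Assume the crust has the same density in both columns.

5.91 km

Replacing a thickness d of crust by seawater at the top must be balanced by replacing crust with mantle at the base: d (ρ_c − ρ_w) = a (ρ_m − ρ_c).
d = a (ρ_m − ρ_c)/(ρ_c − ρ_w) = 19.75 km × 0.53/1.77 = 5.91 km.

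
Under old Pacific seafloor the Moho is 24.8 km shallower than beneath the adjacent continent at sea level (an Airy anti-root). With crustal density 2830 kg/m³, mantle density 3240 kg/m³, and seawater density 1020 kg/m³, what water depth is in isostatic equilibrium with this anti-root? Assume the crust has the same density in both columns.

5.62 km

Replacing a thickness d of crust by seawater at the top must be balanced by replacing crust with mantle at the base: d (ρ_c − ρ_w) = a (ρ_m − ρ_c).
d = a (ρ_m − ρ_c)/(ρ_c − ρ_w) = 24.8 km × 410/1810 = 5.62 km.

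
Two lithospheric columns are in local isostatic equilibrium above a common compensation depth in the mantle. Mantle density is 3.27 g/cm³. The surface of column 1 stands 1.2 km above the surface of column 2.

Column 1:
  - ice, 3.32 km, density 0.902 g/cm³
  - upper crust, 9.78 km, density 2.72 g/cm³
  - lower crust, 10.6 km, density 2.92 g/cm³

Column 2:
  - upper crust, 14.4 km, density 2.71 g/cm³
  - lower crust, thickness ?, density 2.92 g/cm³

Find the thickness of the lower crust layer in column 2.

Take the compensation level at the base of the deeper column (depth z_c below the surface of column 1) and equate Σ ρ_i t_i down to z_c; mantle fills any gap and the z_c terms cancel.
Column 1: 3.32×0.902 + 9.78×2.72 + 10.6×2.92 + (z_c − 23.7)×3.27
Column 2: 1.2×0 + 14.4×2.71 + x×2.92 + (z_c − 1.2 − 14.4 − x)×3.27
The z_c×3.27 term appears on both sides and cancels. Collect the known terms of each column as K = Σ(ρt)_known − 3.27 × (depth of known layers): K_1 = 60.54824 − 3.27×23.7 = −16.95076; K_2 = 39.024 − 3.27×(1.2 + 14.4) = −11.988.
Balance: K_1 = K_2 − x×(3.27 − 2.92), so x = (K_2 − K_1)/(3.27 − 2.92) = 4.96276/0.35 = 14.2 km.

14.2 km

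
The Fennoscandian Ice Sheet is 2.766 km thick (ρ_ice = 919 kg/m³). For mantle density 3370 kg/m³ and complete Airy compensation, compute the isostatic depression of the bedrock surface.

0.754 km

In Airy isostatic equilibrium: the ice load ρ_ice t is balanced by mantle displaced below, ρ_m s.
s = t ρ_ice / ρ_m = 2.766 km × 919/3370 = 0.754 km.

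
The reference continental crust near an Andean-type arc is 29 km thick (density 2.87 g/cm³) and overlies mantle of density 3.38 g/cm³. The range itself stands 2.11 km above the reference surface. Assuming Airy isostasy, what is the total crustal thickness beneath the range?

43 km

Root depth r = h ρ_c / (ρ_m − ρ_c) = 2.11 km × 2.87 / 0.51 = 11.87 km.
Total thickness = T + h + r = 29 km + 2.11 km + 11.87 km = 43 km.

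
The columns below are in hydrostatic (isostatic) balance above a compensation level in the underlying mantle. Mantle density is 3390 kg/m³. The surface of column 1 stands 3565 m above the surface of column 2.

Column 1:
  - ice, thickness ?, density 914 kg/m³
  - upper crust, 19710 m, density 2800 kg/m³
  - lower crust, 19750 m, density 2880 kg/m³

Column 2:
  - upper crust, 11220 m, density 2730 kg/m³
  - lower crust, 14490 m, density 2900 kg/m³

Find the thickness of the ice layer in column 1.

1970 m

Take the compensation level at the base of the deeper column (depth z_c below the surface of column 1) and equate Σ ρ_i t_i down to z_c; mantle fills any gap and the z_c terms cancel.
Column 1: x×914 + 19710×2800 + 19750×2880 + (z_c − 39460 − x)×3390
Column 2: 3565×0 + 11220×2730 + 14490×2900 + (z_c − 3565 − 25710)×3390
The z_c×3390 term appears on both sides and cancels. Collect the known terms of each column as K = Σ(ρt)_known − 3390 × (depth of known layers): K_1 = 112068000 − 3390×39460 = −21701400; K_2 = 72651600 − 3390×(3565 + 25710) = −26590650.
Balance: K_1 − x×(3390 − 914) = K_2, so x = (K_1 − K_2)/(3390 − 914) = 4889250/2476 = 1970 m.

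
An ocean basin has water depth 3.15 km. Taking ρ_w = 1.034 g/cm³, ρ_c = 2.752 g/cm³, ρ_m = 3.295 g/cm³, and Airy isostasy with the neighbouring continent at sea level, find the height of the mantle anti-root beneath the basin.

Isostatic balance requires: replacing crust with seawater at the top is compensated by replacing crust with mantle at the base: d (ρ_c − ρ_w) = a (ρ_m − ρ_c).
a = d (ρ_c − ρ_w)/(ρ_m − ρ_c) = 3.15 km × 1.718/0.543 = 9.97 km.

9.97 km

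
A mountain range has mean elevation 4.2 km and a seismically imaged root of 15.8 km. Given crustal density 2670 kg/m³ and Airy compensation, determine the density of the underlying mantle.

Airy balance: ρ_c h = (ρ_m − ρ_c) r → ρ_m = ρ_c (1 + h/r).
ρ_m = 2670 × (1 + 4.2 km/15.8 km) = 3380 kg/m³.

3380 kg/m³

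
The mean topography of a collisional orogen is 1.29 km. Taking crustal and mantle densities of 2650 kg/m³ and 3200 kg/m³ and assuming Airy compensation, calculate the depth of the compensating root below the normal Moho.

In Airy isostatic equilibrium: the weight of the topography is balanced by the buoyancy of the root, ρ_c h = (ρ_m − ρ_c) r.
r = h · ρ_c / (ρ_m − ρ_c) = 1.29 km × 2650 / (3200 − 2650) = 6.22 km.

6.22 km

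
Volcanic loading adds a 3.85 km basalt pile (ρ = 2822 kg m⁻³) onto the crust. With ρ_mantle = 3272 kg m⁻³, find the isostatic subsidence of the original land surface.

3.32 km

Subaerial loading: s = t ρ_load / ρ_m.
s = 3.85 km × 2822/3272 = 3.32 km.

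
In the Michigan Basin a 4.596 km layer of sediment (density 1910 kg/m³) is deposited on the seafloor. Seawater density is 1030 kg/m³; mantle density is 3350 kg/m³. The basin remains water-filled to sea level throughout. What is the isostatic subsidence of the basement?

Submarine loading: the sediment displaces seawater, and the subsidence is in turn flooded, so s (ρ_m − ρ_w) = t (ρ_sed − ρ_w).
s = 4.596 km × (1910 − 1030) / (3350 − 1030) = 1.74 km.

1.74 km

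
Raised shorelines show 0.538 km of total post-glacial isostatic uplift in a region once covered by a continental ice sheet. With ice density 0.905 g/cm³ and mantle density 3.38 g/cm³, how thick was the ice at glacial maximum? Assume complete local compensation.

2.01 km

u = t ρ_ice/ρ_m → t = u ρ_m/ρ_ice = 0.538 km × 3.38/0.905 = 2.01 km.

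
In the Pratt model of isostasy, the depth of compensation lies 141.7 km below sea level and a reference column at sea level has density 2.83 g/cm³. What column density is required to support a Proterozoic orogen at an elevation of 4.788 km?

2.74 g/cm³

Pratt balance: ρ_ref D = ρ (D + h).
ρ = ρ_ref D/(D + h) = 2.83 × 141.7 km/(141.7 km + 4.788 km) = 2.74 g/cm³.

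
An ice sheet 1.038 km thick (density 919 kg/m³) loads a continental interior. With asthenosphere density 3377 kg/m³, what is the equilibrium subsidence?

Balancing pressure at the compensation depth: the ice load ρ_ice t is balanced by mantle displaced below, ρ_m s.
s = t ρ_ice / ρ_m = 1.038 km × 919/3377 = 0.282 km.

0.282 km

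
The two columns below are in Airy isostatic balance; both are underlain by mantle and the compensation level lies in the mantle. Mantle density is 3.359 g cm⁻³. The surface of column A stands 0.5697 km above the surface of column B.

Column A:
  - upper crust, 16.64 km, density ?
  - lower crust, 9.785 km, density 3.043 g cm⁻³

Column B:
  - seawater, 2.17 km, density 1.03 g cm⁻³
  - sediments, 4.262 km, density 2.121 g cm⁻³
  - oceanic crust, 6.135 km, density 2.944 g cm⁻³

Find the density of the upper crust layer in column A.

Take the compensation level at the base of the deeper column (depth z_c below the surface of column A) and equate Σ ρ_i t_i down to z_c; mantle fills any gap and the z_c terms cancel.
Column A: 16.64×ρ + 9.785×3.043 + (z_c − 26.425)×3.359
Column B: 0.5697×0 + 2.17×1.03 + 4.262×2.121 + 6.135×2.944 + (z_c − 0.5697 − 12.567)×3.359
The z_c×3.359 term appears on both sides and cancels. Collect the known terms of each column as K = Σ(ρt)_known − 3.359 × (depth of known layers): K_A = 29.775755 − 3.359×26.425 = −58.98582; K_B = 29.336242 − 3.359×(0.5697 + 12.567) = −14.7899333.
Balance: K_A + 16.64×ρ = K_B, so ρ = (K_B − K_A)/16.64 = 44.1959/16.64 = 2.66 g cm⁻³.

2.66 g cm⁻³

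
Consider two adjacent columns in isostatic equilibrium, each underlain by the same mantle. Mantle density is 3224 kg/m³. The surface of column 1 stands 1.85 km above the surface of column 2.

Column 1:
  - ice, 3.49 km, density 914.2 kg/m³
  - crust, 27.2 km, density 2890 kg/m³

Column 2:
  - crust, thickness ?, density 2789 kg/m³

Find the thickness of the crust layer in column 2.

25.7 km

Take the compensation level at the base of the deeper column (depth z_c below the surface of column 1) and equate Σ ρ_i t_i down to z_c; mantle fills any gap and the z_c terms cancel.
Column 1: 3.49×914.2 + 27.2×2890 + (z_c − 30.69)×3224
Column 2: 1.85×0 + x×2789 + (z_c − 1.85 − 0 − x)×3224
The z_c×3224 term appears on both sides and cancels. Collect the known terms of each column as K = Σ(ρt)_known − 3224 × (depth of known layers): K_1 = 81798.558 − 3224×30.69 = −17146.002; K_2 = 0 − 3224×(1.85 + 0) = −5964.4.
Balance: K_1 = K_2 − x×(3224 − 2789), so x = (K_2 − K_1)/(3224 − 2789) = 11181.6/435 = 25.7 km.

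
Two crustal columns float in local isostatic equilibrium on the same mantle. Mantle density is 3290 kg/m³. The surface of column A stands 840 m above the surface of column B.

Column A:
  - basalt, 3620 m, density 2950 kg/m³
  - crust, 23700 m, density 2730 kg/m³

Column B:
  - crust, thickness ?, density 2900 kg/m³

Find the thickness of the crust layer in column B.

Take the compensation level at the base of the deeper column (depth z_c below the surface of column A) and equate Σ ρ_i t_i down to z_c; mantle fills any gap and the z_c terms cancel.
Column A: 3620×2950 + 23700×2730 + (z_c − 27320)×3290
Column B: 840×0 + x×2900 + (z_c − 840 − 0 − x)×3290
The z_c×3290 term appears on both sides and cancels. Collect the known terms of each column as K = Σ(ρt)_known − 3290 × (depth of known layers): K_A = 75380000 − 3290×27320 = −14502800; K_B = 0 − 3290×(840 + 0) = −2763600.
Balance: K_A = K_B − x×(3290 − 2900), so x = (K_B − K_A)/(3290 − 2900) = 11739200/390 = 30100 m.

30100 m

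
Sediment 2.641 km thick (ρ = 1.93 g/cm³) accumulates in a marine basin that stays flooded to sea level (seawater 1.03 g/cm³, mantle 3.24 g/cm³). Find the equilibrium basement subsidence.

1.08 km

Submarine loading: the sediment displaces seawater, and the subsidence is in turn flooded, so s (ρ_m − ρ_w) = t (ρ_sed − ρ_w).
s = 2.641 km × (1.93 − 1.03) / (3.24 − 1.03) = 1.08 km.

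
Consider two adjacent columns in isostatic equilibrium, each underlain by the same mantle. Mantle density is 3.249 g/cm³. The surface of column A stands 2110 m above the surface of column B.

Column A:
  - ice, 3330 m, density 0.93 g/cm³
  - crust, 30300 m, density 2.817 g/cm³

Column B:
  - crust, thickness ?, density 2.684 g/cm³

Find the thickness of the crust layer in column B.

Take the compensation level at the base of the deeper column (depth z_c below the surface of column A) and equate Σ ρ_i t_i down to z_c; mantle fills any gap and the z_c terms cancel.
Column A: 3330×0.93 + 30300×2.817 + (z_c − 33630)×3.249
Column B: 2110×0 + x×2.684 + (z_c − 2110 − 0 − x)×3.249
The z_c×3.249 term appears on both sides and cancels. Collect the known terms of each column as K = Σ(ρt)_known − 3.249 × (depth of known layers): K_A = 88452 − 3.249×33630 = −20811.87; K_B = 0 − 3.249×(2110 + 0) = −6855.39.
Balance: K_A = K_B − x×(3.249 − 2.684), so x = (K_B − K_A)/(3.249 − 2.684) = 13956.5/0.565 = 24700 m.

24700 m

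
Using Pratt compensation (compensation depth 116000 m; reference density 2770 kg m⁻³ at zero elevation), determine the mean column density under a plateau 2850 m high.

Pratt balance: ρ_ref D = ρ (D + h).
ρ = ρ_ref D/(D + h) = 2770 × 116000 m/(116000 m + 2850 m) = 2700 kg m⁻³.

2700 kg m⁻³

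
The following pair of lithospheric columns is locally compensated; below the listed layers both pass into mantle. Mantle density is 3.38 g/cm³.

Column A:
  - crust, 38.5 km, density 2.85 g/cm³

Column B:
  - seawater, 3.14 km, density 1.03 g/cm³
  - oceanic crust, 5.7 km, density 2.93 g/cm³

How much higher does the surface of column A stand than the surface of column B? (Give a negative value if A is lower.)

3.09 km

For any compensation level in the mantle, the mantle terms cancel and isostasy reduces to e = (Σt_A − Σt_B) − (Σ(ρt)_A − Σ(ρt)_B) / ρ_m.
Σt_A = 38.5 km; Σt_B = 8.84 km; Σ(ρt)_A = 109.725; Σ(ρt)_B = 19.9352 (in km·g/cm³).
e = (38.5 − 8.84) − (109.725 − 19.9352) / 3.38 = 3.09 km.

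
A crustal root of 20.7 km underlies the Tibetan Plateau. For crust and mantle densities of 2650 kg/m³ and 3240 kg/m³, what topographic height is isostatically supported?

In Airy isostatic equilibrium: ρ_c h = (ρ_m − ρ_c) r.
h = r (ρ_m − ρ_c) / ρ_c = 20.7 km × (3240 − 2650) / 2650 = 4.61 km.

4.61 km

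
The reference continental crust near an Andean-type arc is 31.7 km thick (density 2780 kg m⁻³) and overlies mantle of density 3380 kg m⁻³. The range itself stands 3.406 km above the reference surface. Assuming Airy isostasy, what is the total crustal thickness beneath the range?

Root depth r = h ρ_c / (ρ_m − ρ_c) = 3.406 km × 2780 / 600 = 15.78 km.
Total thickness = T + h + r = 31.7 km + 3.406 km + 15.78 km = 50.9 km.

50.9 km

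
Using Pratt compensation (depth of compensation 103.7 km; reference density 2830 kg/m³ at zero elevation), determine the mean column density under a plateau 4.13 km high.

2720 kg/m³

Pratt balance: ρ_ref D = ρ (D + h).
ρ = ρ_ref D/(D + h) = 2830 × 103.7 km/(103.7 km + 4.13 km) = 2720 kg/m³.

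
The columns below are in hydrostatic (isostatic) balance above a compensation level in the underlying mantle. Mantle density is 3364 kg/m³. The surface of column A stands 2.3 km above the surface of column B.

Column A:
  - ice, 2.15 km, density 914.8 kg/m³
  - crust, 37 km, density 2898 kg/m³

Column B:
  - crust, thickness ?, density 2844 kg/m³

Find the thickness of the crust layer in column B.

Take the compensation level at the base of the deeper column (depth z_c below the surface of column A) and equate Σ ρ_i t_i down to z_c; mantle fills any gap and the z_c terms cancel.
Column A: 2.15×914.8 + 37×2898 + (z_c − 39.15)×3364
Column B: 2.3×0 + x×2844 + (z_c − 2.3 − 0 − x)×3364
The z_c×3364 term appears on both sides and cancels. Collect the known terms of each column as K = Σ(ρt)_known − 3364 × (depth of known layers): K_A = 109192.82 − 3364×39.15 = −22507.78; K_B = 0 − 3364×(2.3 + 0) = −7737.2.
Balance: K_A = K_B − x×(3364 − 2844), so x = (K_B − K_A)/(3364 − 2844) = 14770.6/520 = 28.4 km.

28.4 km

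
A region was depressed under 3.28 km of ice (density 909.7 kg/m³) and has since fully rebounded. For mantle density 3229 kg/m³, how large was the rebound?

0.924 km

Removing the load lets mantle flow back in; uplift u satisfies ρ_ice t = ρ_m u.
u = t ρ_ice/ρ_m = 3.28 km × 909.7/3229 = 0.924 km.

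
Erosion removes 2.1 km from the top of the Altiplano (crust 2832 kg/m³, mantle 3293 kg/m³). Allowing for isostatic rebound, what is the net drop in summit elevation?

Rebound u = e ρ_c/ρ_m = 2.1 km × 2832/3293 = 1.806 km.
Net surface drop = e − u = 2.1 km − 1.806 km = e (ρ_m − ρ_c)/ρ_m = 0.294 km.

0.294 km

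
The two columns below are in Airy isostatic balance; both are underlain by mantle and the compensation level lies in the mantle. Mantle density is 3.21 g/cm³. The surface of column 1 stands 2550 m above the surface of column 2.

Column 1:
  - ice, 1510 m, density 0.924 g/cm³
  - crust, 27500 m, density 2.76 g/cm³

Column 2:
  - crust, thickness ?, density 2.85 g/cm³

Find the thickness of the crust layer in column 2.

Take the compensation level at the base of the deeper column (depth z_c below the surface of column 1) and equate Σ ρ_i t_i down to z_c; mantle fills any gap and the z_c terms cancel.
Column 1: 1510×0.924 + 27500×2.76 + (z_c − 29010)×3.21
Column 2: 2550×0 + x×2.85 + (z_c − 2550 − 0 − x)×3.21
The z_c×3.21 term appears on both sides and cancels. Collect the known terms of each column as K = Σ(ρt)_known − 3.21 × (depth of known layers): K_1 = 77295.24 − 3.21×29010 = −15826.86; K_2 = 0 − 3.21×(2550 + 0) = −8185.5.
Balance: K_1 = K_2 − x×(3.21 − 2.85), so x = (K_2 − K_1)/(3.21 − 2.85) = 7641.36/0.36 = 21200 m.

21200 m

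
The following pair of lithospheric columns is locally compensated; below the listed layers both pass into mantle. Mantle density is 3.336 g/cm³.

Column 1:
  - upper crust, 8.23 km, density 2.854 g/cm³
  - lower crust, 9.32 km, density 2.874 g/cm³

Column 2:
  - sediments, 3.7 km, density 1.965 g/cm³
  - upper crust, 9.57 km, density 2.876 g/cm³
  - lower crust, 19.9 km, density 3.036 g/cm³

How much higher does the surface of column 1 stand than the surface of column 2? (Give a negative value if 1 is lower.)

−2.15 km

For any compensation level in the mantle, the mantle terms cancel and isostasy reduces to e = (Σt_1 − Σt_2) − (Σ(ρt)_1 − Σ(ρt)_2) / ρ_m.
Σt_1 = 17.55 km; Σt_2 = 33.17 km; Σ(ρt)_1 = 50.2741; Σ(ρt)_2 = 95.21022 (in km·g/cm³).
e = (17.55 − 33.17) − (50.2741 − 95.21022) / 3.336 = −2.15 km.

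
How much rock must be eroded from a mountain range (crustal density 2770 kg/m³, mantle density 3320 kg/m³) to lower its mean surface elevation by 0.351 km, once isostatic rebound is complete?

Net drop Δ = e − u = e − e ρ_c/ρ_m = e (ρ_m − ρ_c)/ρ_m.
e = Δ ρ_m/(ρ_m − ρ_c) = 0.351 km × 3320/550 = 2.12 km.

2.12 km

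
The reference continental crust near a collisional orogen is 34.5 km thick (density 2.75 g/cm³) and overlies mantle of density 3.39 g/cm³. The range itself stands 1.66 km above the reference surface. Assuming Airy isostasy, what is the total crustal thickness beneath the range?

43.3 km

Root depth r = h ρ_c / (ρ_m − ρ_c) = 1.66 km × 2.75 / 0.64 = 7.133 km.
Total thickness = T + h + r = 34.5 km + 1.66 km + 7.133 km = 43.3 km.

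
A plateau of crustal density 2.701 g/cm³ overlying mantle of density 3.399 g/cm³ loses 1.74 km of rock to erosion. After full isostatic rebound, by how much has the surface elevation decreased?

0.357 km

Rebound u = e ρ_c/ρ_m = 1.74 km × 2.701/3.399 = 1.383 km.
Net surface drop = e − u = 1.74 km − 1.383 km = e (ρ_m − ρ_c)/ρ_m = 0.357 km.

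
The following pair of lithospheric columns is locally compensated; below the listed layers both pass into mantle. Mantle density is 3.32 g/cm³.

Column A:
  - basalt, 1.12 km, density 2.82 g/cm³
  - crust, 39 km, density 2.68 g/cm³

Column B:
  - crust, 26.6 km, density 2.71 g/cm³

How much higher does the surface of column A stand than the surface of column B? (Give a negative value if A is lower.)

For any compensation level in the mantle, the mantle terms cancel and isostasy reduces to e = (Σt_A − Σt_B) − (Σ(ρt)_A − Σ(ρt)_B) / ρ_m.
Σt_A = 40.12 km; Σt_B = 26.6 km; Σ(ρt)_A = 107.6784; Σ(ρt)_B = 72.086 (in km·g/cm³).
e = (40.12 − 26.6) − (107.6784 − 72.086) / 3.32 = 2.8 km.

2.8 km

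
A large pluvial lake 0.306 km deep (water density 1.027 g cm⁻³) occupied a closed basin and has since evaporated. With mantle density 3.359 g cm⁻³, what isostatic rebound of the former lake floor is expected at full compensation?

0.0936 km

u = d ρ_w/ρ_m = 0.306 km × 1.027/3.359 = 0.0936 km.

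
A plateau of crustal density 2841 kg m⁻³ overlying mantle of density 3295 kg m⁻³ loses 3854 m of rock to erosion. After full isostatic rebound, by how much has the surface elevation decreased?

Rebound u = e ρ_c/ρ_m = 3854 m × 2841/3295 = 3323 m.
Net surface drop = e − u = 3854 m − 3323 m = e (ρ_m − ρ_c)/ρ_m = 531 m.

531 m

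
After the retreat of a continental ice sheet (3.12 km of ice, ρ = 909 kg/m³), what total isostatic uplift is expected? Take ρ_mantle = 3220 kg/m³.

Removing the load lets mantle flow back in; uplift u satisfies ρ_ice t = ρ_m u.
u = t ρ_ice/ρ_m = 3.12 km × 909/3220 = 0.881 km.

0.881 km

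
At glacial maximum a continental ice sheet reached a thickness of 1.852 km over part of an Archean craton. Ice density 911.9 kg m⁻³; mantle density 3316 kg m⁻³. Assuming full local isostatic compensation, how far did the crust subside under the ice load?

Equating mass per unit area of the two columns: the ice load ρ_ice t is balanced by mantle displaced below, ρ_m s.
s = t ρ_ice / ρ_m = 1.852 km × 911.9/3316 = 0.509 km.

0.509 km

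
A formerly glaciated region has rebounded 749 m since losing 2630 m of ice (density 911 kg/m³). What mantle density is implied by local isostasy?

ρ_m = ρ_ice t / u = 911 × 2630 m/749 m = 3200 kg/m³.

3200 kg/m³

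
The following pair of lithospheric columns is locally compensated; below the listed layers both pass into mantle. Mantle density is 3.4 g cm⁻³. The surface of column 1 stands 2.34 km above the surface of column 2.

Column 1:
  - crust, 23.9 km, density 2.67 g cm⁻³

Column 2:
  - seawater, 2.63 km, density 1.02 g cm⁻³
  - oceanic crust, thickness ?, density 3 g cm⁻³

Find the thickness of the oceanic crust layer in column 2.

8.08 km

Take the compensation level at the base of the deeper column (depth z_c below the surface of column 1) and equate Σ ρ_i t_i down to z_c; mantle fills any gap and the z_c terms cancel.
Column 1: 23.9×2.67 + (z_c − 23.9)×3.4
Column 2: 2.34×0 + 2.63×1.02 + x×3 + (z_c − 2.34 − 2.63 − x)×3.4
The z_c×3.4 term appears on both sides and cancels. Collect the known terms of each column as K = Σ(ρt)_known − 3.4 × (depth of known layers): K_1 = 63.813 − 3.4×23.9 = −17.447; K_2 = 2.6826 − 3.4×(2.34 + 2.63) = −14.2154.
Balance: K_1 = K_2 − x×(3.4 − 3), so x = (K_2 − K_1)/(3.4 − 3) = 3.2316/0.4 = 8.08 km.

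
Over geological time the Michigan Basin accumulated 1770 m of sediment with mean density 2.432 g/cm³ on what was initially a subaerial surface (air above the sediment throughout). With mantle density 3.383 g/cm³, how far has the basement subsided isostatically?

Subaerial load: s = t ρ_sed / ρ_m = 1770 m × 2.432/3.383 = 1270 m.

1270 m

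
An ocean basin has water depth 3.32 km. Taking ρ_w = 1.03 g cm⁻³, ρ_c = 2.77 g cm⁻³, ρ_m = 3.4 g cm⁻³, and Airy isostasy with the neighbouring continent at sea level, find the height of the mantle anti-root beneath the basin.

Isostatic balance requires: replacing crust with seawater at the top is compensated by replacing crust with mantle at the base: d (ρ_c − ρ_w) = a (ρ_m − ρ_c).
a = d (ρ_c − ρ_w)/(ρ_m − ρ_c) = 3.32 km × 1.74/0.63 = 9.17 km.

9.17 km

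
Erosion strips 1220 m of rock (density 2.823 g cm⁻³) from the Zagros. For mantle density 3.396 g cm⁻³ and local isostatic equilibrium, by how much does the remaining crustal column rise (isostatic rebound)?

Unloading: uplift u = e ρ_c/ρ_m = 1220 m × 2.823/3.396 = 1010 m.

1010 m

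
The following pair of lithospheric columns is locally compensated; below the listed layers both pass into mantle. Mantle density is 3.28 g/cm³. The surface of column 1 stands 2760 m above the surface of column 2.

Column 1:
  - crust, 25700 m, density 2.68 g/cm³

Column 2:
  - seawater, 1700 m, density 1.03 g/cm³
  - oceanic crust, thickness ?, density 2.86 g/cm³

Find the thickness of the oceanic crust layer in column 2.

6050 m

Take the compensation level at the base of the deeper column (depth z_c below the surface of column 1) and equate Σ ρ_i t_i down to z_c; mantle fills any gap and the z_c terms cancel.
Column 1: 25700×2.68 + (z_c − 25700)×3.28
Column 2: 2760×0 + 1700×1.03 + x×2.86 + (z_c − 2760 − 1700 − x)×3.28
The z_c×3.28 term appears on both sides and cancels. Collect the known terms of each column as K = Σ(ρt)_known − 3.28 × (depth of known layers): K_1 = 68876 − 3.28×25700 = −15420; K_2 = 1751 − 3.28×(2760 + 1700) = −12877.8.
Balance: K_1 = K_2 − x×(3.28 − 2.86), so x = (K_2 − K_1)/(3.28 − 2.86) = 2542.2/0.42 = 6050 m.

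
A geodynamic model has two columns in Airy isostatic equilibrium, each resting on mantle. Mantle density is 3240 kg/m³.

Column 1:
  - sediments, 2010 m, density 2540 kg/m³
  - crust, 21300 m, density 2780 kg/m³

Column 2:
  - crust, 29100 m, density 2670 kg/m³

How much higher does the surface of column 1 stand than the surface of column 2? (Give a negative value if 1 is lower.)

−1660 m

For any compensation level in the mantle, the mantle terms cancel and isostasy reduces to e = (Σt_1 − Σt_2) − (Σ(ρt)_1 − Σ(ρt)_2) / ρ_m.
Σt_1 = 23310 m; Σt_2 = 29100 m; Σ(ρt)_1 = 64319400; Σ(ρt)_2 = 77697000 (in m·kg/m³).
e = (23310 − 29100) − (64319400 − 77697000) / 3240 = −1660 m.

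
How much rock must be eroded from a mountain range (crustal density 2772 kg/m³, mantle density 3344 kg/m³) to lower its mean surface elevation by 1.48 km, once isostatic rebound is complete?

Net drop Δ = e − u = e − e ρ_c/ρ_m = e (ρ_m − ρ_c)/ρ_m.
e = Δ ρ_m/(ρ_m − ρ_c) = 1.48 km × 3344/572 = 8.65 km.

8.65 km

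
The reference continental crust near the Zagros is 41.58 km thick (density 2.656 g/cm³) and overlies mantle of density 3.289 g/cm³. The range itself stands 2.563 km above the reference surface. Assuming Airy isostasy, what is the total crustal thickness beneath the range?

Root depth r = h ρ_c / (ρ_m − ρ_c) = 2.563 km × 2.656 / 0.633 = 10.75 km.
Total thickness = T + h + r = 41.58 km + 2.563 km + 10.75 km = 54.9 km.

54.9 km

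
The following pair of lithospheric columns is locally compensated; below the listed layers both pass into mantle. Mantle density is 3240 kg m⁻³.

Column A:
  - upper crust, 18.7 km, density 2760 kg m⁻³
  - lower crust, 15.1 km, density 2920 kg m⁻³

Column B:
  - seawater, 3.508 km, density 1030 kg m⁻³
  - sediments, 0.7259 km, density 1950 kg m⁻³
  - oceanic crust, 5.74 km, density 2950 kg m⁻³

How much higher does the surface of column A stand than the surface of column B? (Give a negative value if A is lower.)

For any compensation level in the mantle, the mantle terms cancel and isostasy reduces to e = (Σt_A − Σt_B) − (Σ(ρt)_A − Σ(ρt)_B) / ρ_m.
Σt_A = 33.8 km; Σt_B = 9.9739 km; Σ(ρt)_A = 95704; Σ(ρt)_B = 21961.745 (in km·kg m⁻³).
e = (33.8 − 9.9739) − (95704 − 21961.745) / 3240 = 1.07 km.

1.07 km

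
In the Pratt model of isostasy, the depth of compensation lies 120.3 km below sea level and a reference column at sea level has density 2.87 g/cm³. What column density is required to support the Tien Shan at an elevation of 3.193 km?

Pratt balance: ρ_ref D = ρ (D + h).
ρ = ρ_ref D/(D + h) = 2.87 × 120.3 km/(120.3 km + 3.193 km) = 2.8 g/cm³.

2.8 g/cm³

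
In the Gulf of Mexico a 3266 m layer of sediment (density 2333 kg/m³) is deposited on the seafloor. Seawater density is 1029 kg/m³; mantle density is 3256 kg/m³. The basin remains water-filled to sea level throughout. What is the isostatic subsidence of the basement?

Submarine loading: the sediment displaces seawater, and the subsidence is in turn flooded, so s (ρ_m − ρ_w) = t (ρ_sed − ρ_w).
s = 3266 m × (2333 − 1029) / (3256 − 1029) = 1910 m.

1910 m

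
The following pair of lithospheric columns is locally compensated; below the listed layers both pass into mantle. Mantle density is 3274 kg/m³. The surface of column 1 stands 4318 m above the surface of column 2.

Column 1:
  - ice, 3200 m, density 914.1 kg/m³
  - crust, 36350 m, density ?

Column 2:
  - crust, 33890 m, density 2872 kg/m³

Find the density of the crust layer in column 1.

2720 kg/m³

Take the compensation level at the base of the deeper column (depth z_c below the surface of column 1) and equate Σ ρ_i t_i down to z_c; mantle fills any gap and the z_c terms cancel.
Column 1: 3200×914.1 + 36350×ρ + (z_c − 39550)×3274
Column 2: 4318×0 + 33890×2872 + (z_c − 4318 − 33890)×3274
The z_c×3274 term appears on both sides and cancels. Collect the known terms of each column as K = Σ(ρt)_known − 3274 × (depth of known layers): K_1 = 2925120 − 3274×39550 = −126561580; K_2 = 97332080 − 3274×(4318 + 33890) = −27760912.
Balance: K_1 + 36350×ρ = K_2, so ρ = (K_2 − K_1)/36350 = 98800700/36350 = 2720 kg/m³.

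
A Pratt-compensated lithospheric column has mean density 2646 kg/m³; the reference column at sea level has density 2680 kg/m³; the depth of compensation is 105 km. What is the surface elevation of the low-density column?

1.35 km

ρ_ref D = ρ (D + h) → h = D (ρ_ref − ρ)/ρ.
h = 105 km × (2680 − 2646)/2646 = 1.35 km.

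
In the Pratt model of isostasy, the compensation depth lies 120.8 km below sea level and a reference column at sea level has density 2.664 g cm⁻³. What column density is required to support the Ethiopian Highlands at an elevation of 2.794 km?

Pratt balance: ρ_ref D = ρ (D + h).
ρ = ρ_ref D/(D + h) = 2.664 × 120.8 km/(120.8 km + 2.794 km) = 2.6 g cm⁻³.

2.6 g cm⁻³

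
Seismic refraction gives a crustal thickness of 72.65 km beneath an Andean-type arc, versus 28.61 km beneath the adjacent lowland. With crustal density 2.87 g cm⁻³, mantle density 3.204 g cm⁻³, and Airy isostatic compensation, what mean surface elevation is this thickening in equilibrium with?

Excess crust Δ = 72.65 km − 28.61 km = 44.04 km, split between elevation h and root r with h + r = Δ.
Airy balance ρ_c h = (ρ_m − ρ_c) r gives r = h ρ_c/(ρ_m − ρ_c), so h (1 + ρ_c/(ρ_m − ρ_c)) = Δ, i.e. h = Δ (ρ_m − ρ_c)/ρ_m.
h = 44.04 km × 0.334/3.204 = 4.59 km.

4.59 km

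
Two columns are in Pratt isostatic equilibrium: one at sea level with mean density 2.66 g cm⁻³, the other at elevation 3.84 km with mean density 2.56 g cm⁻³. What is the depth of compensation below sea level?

98.3 km

ρ_ref D = ρ (D + h) → D (ρ_ref − ρ) = ρ h.
D = ρ h/(ρ_ref − ρ) = 2.56 × 3.84 km/(2.66 − 2.56) = 98.3 km.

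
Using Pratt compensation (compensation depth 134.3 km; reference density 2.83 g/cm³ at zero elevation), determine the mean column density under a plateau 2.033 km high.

Pratt balance: ρ_ref D = ρ (D + h).
ρ = ρ_ref D/(D + h) = 2.83 × 134.3 km/(134.3 km + 2.033 km) = 2.79 g/cm³.

2.79 g/cm³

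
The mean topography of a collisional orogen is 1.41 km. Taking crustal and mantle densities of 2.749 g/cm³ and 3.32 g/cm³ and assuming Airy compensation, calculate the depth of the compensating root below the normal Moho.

6.79 km

By Archimedes' principle applied to the lithosphere: the weight of the topography is balanced by the buoyancy of the root, ρ_c h = (ρ_m − ρ_c) r.
r = h · ρ_c / (ρ_m − ρ_c) = 1.41 km × 2.749 / (3.32 − 2.749) = 6.79 km.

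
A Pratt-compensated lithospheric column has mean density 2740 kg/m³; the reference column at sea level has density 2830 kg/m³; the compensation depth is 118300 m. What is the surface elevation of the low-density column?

3890 m

ρ_ref D = ρ (D + h) → h = D (ρ_ref − ρ)/ρ.
h = 118300 m × (2830 − 2740)/2740 = 3890 m.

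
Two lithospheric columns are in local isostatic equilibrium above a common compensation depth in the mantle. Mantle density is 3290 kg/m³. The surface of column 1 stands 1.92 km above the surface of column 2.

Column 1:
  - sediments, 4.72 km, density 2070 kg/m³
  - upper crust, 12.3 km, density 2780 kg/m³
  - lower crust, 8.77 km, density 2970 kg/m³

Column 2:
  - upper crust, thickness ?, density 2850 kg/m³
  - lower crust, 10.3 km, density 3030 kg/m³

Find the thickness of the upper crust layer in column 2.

13.3 km

Take the compensation level at the base of the deeper column (depth z_c below the surface of column 1) and equate Σ ρ_i t_i down to z_c; mantle fills any gap and the z_c terms cancel.
Column 1: 4.72×2070 + 12.3×2780 + 8.77×2970 + (z_c − 25.79)×3290
Column 2: 1.92×0 + x×2850 + 10.3×3030 + (z_c − 1.92 − 10.3 − x)×3290
The z_c×3290 term appears on both sides and cancels. Collect the known terms of each column as K = Σ(ρt)_known − 3290 × (depth of known layers): K_1 = 70011.3 − 3290×25.79 = −14837.8; K_2 = 31209 − 3290×(1.92 + 10.3) = −8994.8.
Balance: K_1 = K_2 − x×(3290 − 2850), so x = (K_2 − K_1)/(3290 − 2850) = 5843/440 = 13.3 km.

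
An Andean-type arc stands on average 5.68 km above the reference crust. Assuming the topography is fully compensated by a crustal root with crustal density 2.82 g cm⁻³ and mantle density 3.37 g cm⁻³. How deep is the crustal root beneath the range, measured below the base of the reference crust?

29.1 km

Balancing pressure at the compensation depth: the weight of the topography is balanced by the buoyancy of the root, ρ_c h = (ρ_m − ρ_c) r.
r = h · ρ_c / (ρ_m − ρ_c) = 5.68 km × 2.82 / (3.37 − 2.82) = 29.1 km.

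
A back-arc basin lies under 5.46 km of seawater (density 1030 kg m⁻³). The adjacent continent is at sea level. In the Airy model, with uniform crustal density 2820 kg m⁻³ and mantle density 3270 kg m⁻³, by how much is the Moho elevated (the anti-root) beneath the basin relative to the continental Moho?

21.7 km

For local isostatic compensation: replacing crust with seawater at the top is compensated by replacing crust with mantle at the base: d (ρ_c − ρ_w) = a (ρ_m − ρ_c).
a = d (ρ_c − ρ_w)/(ρ_m − ρ_c) = 5.46 km × 1790/450 = 21.7 km.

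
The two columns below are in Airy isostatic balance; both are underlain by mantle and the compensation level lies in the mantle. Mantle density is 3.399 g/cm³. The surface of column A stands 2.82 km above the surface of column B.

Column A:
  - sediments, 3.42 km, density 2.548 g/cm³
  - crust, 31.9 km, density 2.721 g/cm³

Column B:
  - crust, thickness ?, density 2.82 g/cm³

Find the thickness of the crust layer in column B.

Take the compensation level at the base of the deeper column (depth z_c below the surface of column A) and equate Σ ρ_i t_i down to z_c; mantle fills any gap and the z_c terms cancel.
Column A: 3.42×2.548 + 31.9×2.721 + (z_c − 35.32)×3.399
Column B: 2.82×0 + x×2.82 + (z_c − 2.82 − 0 − x)×3.399
The z_c×3.399 term appears on both sides and cancels. Collect the known terms of each column as K = Σ(ρt)_known − 3.399 × (depth of known layers): K_A = 95.51406 − 3.399×35.32 = −24.53862; K_B = 0 − 3.399×(2.82 + 0) = −9.58518.
Balance: K_A = K_B − x×(3.399 − 2.82), so x = (K_B − K_A)/(3.399 − 2.82) = 14.9534/0.579 = 25.8 km.

25.8 km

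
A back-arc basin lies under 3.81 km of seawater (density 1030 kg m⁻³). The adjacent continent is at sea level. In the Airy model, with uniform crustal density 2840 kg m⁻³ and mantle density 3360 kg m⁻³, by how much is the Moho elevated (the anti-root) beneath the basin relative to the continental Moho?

Isostatic balance requires: replacing crust with seawater at the top is compensated by replacing crust with mantle at the base: d (ρ_c − ρ_w) = a (ρ_m − ρ_c).
a = d (ρ_c − ρ_w)/(ρ_m − ρ_c) = 3.81 km × 1810/520 = 13.3 km.

13.3 km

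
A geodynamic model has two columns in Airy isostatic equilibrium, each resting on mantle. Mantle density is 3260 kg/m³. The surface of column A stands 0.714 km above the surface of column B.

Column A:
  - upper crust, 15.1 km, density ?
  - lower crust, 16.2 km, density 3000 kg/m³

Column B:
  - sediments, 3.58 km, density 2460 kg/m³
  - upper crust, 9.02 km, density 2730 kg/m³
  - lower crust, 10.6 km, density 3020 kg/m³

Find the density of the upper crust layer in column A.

Take the compensation level at the base of the deeper column (depth z_c below the surface of column A) and equate Σ ρ_i t_i down to z_c; mantle fills any gap and the z_c terms cancel.
Column A: 15.1×ρ + 16.2×3000 + (z_c − 31.3)×3260
Column B: 0.714×0 + 3.58×2460 + 9.02×2730 + 10.6×3020 + (z_c − 0.714 − 23.2)×3260
The z_c×3260 term appears on both sides and cancels. Collect the known terms of each column as K = Σ(ρt)_known − 3260 × (depth of known layers): K_A = 48600 − 3260×31.3 = −53438; K_B = 65443.4 − 3260×(0.714 + 23.2) = −12516.24.
Balance: K_A + 15.1×ρ = K_B, so ρ = (K_B − K_A)/15.1 = 40921.8/15.1 = 2710 kg/m³.

2710 kg/m³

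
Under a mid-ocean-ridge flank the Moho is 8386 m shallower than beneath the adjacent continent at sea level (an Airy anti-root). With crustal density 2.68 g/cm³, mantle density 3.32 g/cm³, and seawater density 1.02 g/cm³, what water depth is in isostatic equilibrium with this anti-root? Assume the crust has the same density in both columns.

3230 m

Replacing a thickness d of crust by seawater at the top must be balanced by replacing crust with mantle at the base: d (ρ_c − ρ_w) = a (ρ_m − ρ_c).
d = a (ρ_m − ρ_c)/(ρ_c − ρ_w) = 8386 m × 0.64/1.66 = 3230 m.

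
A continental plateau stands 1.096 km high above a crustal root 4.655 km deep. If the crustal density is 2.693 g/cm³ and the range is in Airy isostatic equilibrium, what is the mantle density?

Airy balance: ρ_c h = (ρ_m − ρ_c) r → ρ_m = ρ_c (1 + h/r).
ρ_m = 2.693 × (1 + 1.096 km/4.655 km) = 3.33 g/cm³.

3.33 g/cm³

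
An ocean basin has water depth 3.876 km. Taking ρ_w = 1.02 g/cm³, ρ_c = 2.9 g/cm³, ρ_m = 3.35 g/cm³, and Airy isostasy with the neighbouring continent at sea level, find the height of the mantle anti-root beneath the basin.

Isostatic balance requires: replacing crust with seawater at the top is compensated by replacing crust with mantle at the base: d (ρ_c − ρ_w) = a (ρ_m − ρ_c).
a = d (ρ_c − ρ_w)/(ρ_m − ρ_c) = 3.876 km × 1.88/0.45 = 16.2 km.

16.2 km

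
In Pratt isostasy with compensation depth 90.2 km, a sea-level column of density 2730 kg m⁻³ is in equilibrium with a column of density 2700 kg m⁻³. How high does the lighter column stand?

1 km

ρ_ref D = ρ (D + h) → h = D (ρ_ref − ρ)/ρ.
h = 90.2 km × (2730 − 2700)/2700 = 1 km.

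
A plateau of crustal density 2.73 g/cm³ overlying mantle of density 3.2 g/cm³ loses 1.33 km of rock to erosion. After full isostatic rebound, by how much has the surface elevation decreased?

0.195 km

Rebound u = e ρ_c/ρ_m = 1.33 km × 2.73/3.2 = 1.135 km.
Net surface drop = e − u = 1.33 km − 1.135 km = e (ρ_m − ρ_c)/ρ_m = 0.195 km.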